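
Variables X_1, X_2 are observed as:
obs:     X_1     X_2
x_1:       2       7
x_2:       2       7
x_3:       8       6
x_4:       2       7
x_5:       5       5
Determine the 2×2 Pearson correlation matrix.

Step 1 — column means:
  mean(X_1) = (2 + 2 + 8 + 2 + 5) / 5 = 19/5 = 3.8
  mean(X_2) = (7 + 7 + 6 + 7 + 5) / 5 = 32/5 = 6.4

Step 2 — sample variances and covariances s[i,j] = (1/(n-1)) · Σ_k (x_{k,i} - mean_i) · (x_{k,j} - mean_j), with n-1 = 4:
  s[X_1,X_1] = ((-1.8)·(-1.8) + (-1.8)·(-1.8) + (4.2)·(4.2) + (-1.8)·(-1.8) + (1.2)·(1.2)) / 4 = 28.8/4 = 7.2
  s[X_1,X_2] = ((-1.8)·(0.6) + (-1.8)·(0.6) + (4.2)·(-0.4) + (-1.8)·(0.6) + (1.2)·(-1.4)) / 4 = -6.6/4 = -1.65
  s[X_2,X_2] = ((0.6)·(0.6) + (0.6)·(0.6) + (-0.4)·(-0.4) + (0.6)·(0.6) + (-1.4)·(-1.4)) / 4 = 3.2/4 = 0.8
  Sample standard deviations s_i = √(s[i,i]):
  s(X_1) = √(7.2) = 2.6833
  s(X_2) = √(0.8) = 0.8944

Step 3 — r_{ij} = s_{ij} / (s_i · s_j):
  r[X_1,X_1] = 1 (diagonal).
  r[X_1,X_2] = -1.65 / (2.6833 · 0.8944) = -1.65 / 2.4 = -0.6875
  r[X_2,X_2] = 1 (diagonal).

R is symmetric with unit diagonal. Assembling:

R = [[1, -0.6875],
 [-0.6875, 1]]


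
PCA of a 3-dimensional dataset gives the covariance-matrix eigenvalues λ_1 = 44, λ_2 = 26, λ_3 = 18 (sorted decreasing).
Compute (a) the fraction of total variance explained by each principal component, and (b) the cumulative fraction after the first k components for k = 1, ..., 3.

Step 1 — total variance = trace(Sigma) = Σ λ_i = 44 + 26 + 18 = 88.

Step 2 — fraction explained by component i = λ_i / Σ λ:
  PC1: 44/88 = 0.5
  PC2: 26/88 = 0.2955
  PC3: 18/88 = 0.2045

Step 3 — cumulative fraction after k components = (λ_1 + ... + λ_k) / Σ λ:
  k = 1: 44/88 = 0.5
  k = 2: (44 + 26)/88 = 70/88 = 0.7955
  k = 3: (44 + 26 + 18)/88 = 88/88 = 1

Summary (fraction, with percent):

explained: PC1 0.5 (50%), PC2 0.2955 (29.55%), PC3 0.2045 (20.45%);  cumulative: 0.5, 0.7955, 1


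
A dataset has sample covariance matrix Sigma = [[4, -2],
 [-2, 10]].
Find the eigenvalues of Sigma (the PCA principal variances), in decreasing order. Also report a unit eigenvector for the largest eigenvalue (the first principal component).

Step 1 — characteristic polynomial of 2×2 Sigma:
  det(Sigma - λI) = λ² - trace · λ + det = 0.
  trace = 4 + 10 = 14, det = 4·10 - (-2)² = 36.
Step 2 — discriminant:
  Δ = trace² - 4·det = 196 - 144 = 52.
Step 3 — eigenvalues:
  λ = (trace ± √Δ)/2 = (14 ± 7.2111)/2,
  λ_1 = 10.6056,  λ_2 = 3.3944.

Step 4 — unit eigenvector for λ_1: solve (Sigma - λ_1 I)v = 0. First row:
  (4 - 10.6056)·v_x + (-2)·v_y = 0, i.e. (-6.6056)·v_x + (-2)·v_y = 0,
  so v ∝ (b, λ_1 - a) = (-2, 6.6056); multiply by -1 so the first entry is positive: u = (2, -6.6056).
  ||u|| = √((2)² + (-6.6056)²) = √(47.6333) ≈ 6.9017,
  v_1 = u/||u|| ≈ (0.2898, -0.9571) (||v_1|| = 1).

λ_1 = 10.6056,  λ_2 = 3.3944;  v_1 ≈ (0.2898, -0.9571)


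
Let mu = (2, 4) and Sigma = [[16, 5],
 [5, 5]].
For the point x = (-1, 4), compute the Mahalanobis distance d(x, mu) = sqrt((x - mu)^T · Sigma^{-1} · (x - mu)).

Step 1 — centre the observation: (x - mu) = (-3, 0).

Step 2 — invert Sigma. det(Sigma) = 16·5 - (5)² = 55.
  Sigma^{-1} = (1/det) · [[d, -b], [-b, a]] = [[0.0909, -0.0909],
 [-0.0909, 0.2909]].

Step 3 — form the quadratic (x - mu)^T · Sigma^{-1} · (x - mu):
  Sigma^{-1} · (x - mu) = (-0.2727, 0.2727).
  (x - mu)^T · [Sigma^{-1} · (x - mu)] = (-3)·(-0.2727) + (0)·(0.2727) = 0.8182.

Step 4 — take square root: d = √(0.8182) ≈ 0.9045.

d(x, mu) = √(0.8182) ≈ 0.9045


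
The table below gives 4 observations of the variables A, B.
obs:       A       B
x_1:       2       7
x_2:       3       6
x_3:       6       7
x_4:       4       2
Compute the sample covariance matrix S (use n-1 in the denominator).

Step 1 — column means:
  mean(A) = (2 + 3 + 6 + 4) / 4 = 15/4 = 3.75
  mean(B) = (7 + 6 + 7 + 2) / 4 = 22/4 = 5.5

Step 2 — sample covariance S[i,j] = (1/(n-1)) · Σ_k (x_{k,i} - mean_i) · (x_{k,j} - mean_j), with n-1 = 3.
  S[A,A] = ((-1.75)·(-1.75) + (-0.75)·(-0.75) + (2.25)·(2.25) + (0.25)·(0.25)) / 3 = 8.75/3 = 2.9167
  S[A,B] = ((-1.75)·(1.5) + (-0.75)·(0.5) + (2.25)·(1.5) + (0.25)·(-3.5)) / 3 = -0.5/3 = -0.1667
  S[B,B] = ((1.5)·(1.5) + (0.5)·(0.5) + (1.5)·(1.5) + (-3.5)·(-3.5)) / 3 = 17/3 = 5.6667

S is symmetric (S[j,i] = S[i,j]). Assembling:

S = [[2.9167, -0.1667],
 [-0.1667, 5.6667]]


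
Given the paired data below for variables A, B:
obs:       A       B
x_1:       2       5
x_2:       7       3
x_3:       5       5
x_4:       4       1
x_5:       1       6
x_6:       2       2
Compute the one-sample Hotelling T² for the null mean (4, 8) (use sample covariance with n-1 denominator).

Step 1 — sample mean vector:
  mean(A) = (2 + 7 + 5 + 4 + 1 + 2) / 6 = 21/6 = 3.5
  mean(B) = (5 + 3 + 5 + 1 + 6 + 2) / 6 = 22/6 = 3.6667
  x̄ = (3.5, 3.6667),  deviation x̄ - mu_0 = (3.5, 3.6667) - (4, 8) = (-0.5, -4.3333).

Step 2 — sample covariance matrix, S[i,j] = (1/(n-1)) · Σ_k (x_{k,i} - mean_i) · (x_{k,j} - mean_j), divisor n-1 = 5:
  S[A,A] = ((-1.5)·(-1.5) + (3.5)·(3.5) + (1.5)·(1.5) + (0.5)·(0.5) + (-2.5)·(-2.5) + (-1.5)·(-1.5)) / 5 = 25.5/5 = 5.1
  S[A,B] = ((-1.5)·(1.3333) + (3.5)·(-0.6667) + (1.5)·(1.3333) + (0.5)·(-2.6667) + (-2.5)·(2.3333) + (-1.5)·(-1.6667)) / 5 = -7/5 = -1.4
  S[B,B] = ((1.3333)·(1.3333) + (-0.6667)·(-0.6667) + (1.3333)·(1.3333) + (-2.6667)·(-2.6667) + (2.3333)·(2.3333) + (-1.6667)·(-1.6667)) / 5 = 19.3333/5 = 3.8667
  S = [[5.1, -1.4],
 [-1.4, 3.8667]].

Step 3 — invert S. det(S) = 5.1·3.8667 - (-1.4)² = 17.76.
  S^{-1} = (1/det) · [[d, -b], [-b, a]] = [[0.2177, 0.0788],
 [0.0788, 0.2872]].

Step 4 — quadratic form (x̄ - mu_0)^T · S^{-1} · (x̄ - mu_0):
  S^{-1} · (x̄ - mu_0) = (-0.4505, -1.2838),
  (x̄ - mu_0)^T · [...] = (-0.5)·(-0.4505) + (-4.3333)·(-1.2838) = 5.7883.

Step 5 — scale by n: T² = 6 · 5.7883 = 34.7297.

T² ≈ 34.7297


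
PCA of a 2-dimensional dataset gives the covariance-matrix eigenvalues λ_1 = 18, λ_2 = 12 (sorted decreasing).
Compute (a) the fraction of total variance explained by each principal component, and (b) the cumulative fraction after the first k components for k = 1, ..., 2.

Step 1 — total variance = trace(Sigma) = Σ λ_i = 18 + 12 = 30.

Step 2 — fraction explained by component i = λ_i / Σ λ:
  PC1: 18/30 = 0.6
  PC2: 12/30 = 0.4

Step 3 — cumulative fraction after k components = (λ_1 + ... + λ_k) / Σ λ:
  k = 1: 18/30 = 0.6
  k = 2: (18 + 12)/30 = 30/30 = 1

Summary (fraction, with percent):

explained: PC1 0.6 (60%), PC2 0.4 (40%);  cumulative: 0.6, 1


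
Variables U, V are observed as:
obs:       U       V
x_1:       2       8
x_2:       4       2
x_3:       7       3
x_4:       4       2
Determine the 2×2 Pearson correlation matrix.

Step 1 — column means:
  mean(U) = (2 + 4 + 7 + 4) / 4 = 17/4 = 4.25
  mean(V) = (8 + 2 + 3 + 2) / 4 = 15/4 = 3.75

Step 2 — sample variances and covariances s[i,j] = (1/(n-1)) · Σ_k (x_{k,i} - mean_i) · (x_{k,j} - mean_j), with n-1 = 3:
  s[U,U] = ((-2.25)·(-2.25) + (-0.25)·(-0.25) + (2.75)·(2.75) + (-0.25)·(-0.25)) / 3 = 12.75/3 = 4.25
  s[U,V] = ((-2.25)·(4.25) + (-0.25)·(-1.75) + (2.75)·(-0.75) + (-0.25)·(-1.75)) / 3 = -10.75/3 = -3.5833
  s[V,V] = ((4.25)·(4.25) + (-1.75)·(-1.75) + (-0.75)·(-0.75) + (-1.75)·(-1.75)) / 3 = 24.75/3 = 8.25
  Sample standard deviations s_i = √(s[i,i]):
  s(U) = √(4.25) = 2.0616
  s(V) = √(8.25) = 2.8723

Step 3 — r_{ij} = s_{ij} / (s_i · s_j):
  r[U,U] = 1 (diagonal).
  r[U,V] = -3.5833 / (2.0616 · 2.8723) = -3.5833 / 5.9214 = -0.6052
  r[V,V] = 1 (diagonal).

R is symmetric with unit diagonal. Assembling:

R = [[1, -0.6052],
 [-0.6052, 1]]


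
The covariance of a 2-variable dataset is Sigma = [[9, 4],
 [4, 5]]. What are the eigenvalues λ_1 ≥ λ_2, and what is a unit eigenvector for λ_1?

Step 1 — characteristic polynomial of 2×2 Sigma:
  det(Sigma - λI) = λ² - trace · λ + det = 0.
  trace = 9 + 5 = 14, det = 9·5 - (4)² = 29.
Step 2 — discriminant:
  Δ = trace² - 4·det = 196 - 116 = 80.
Step 3 — eigenvalues:
  λ = (trace ± √Δ)/2 = (14 ± 8.9443)/2,
  λ_1 = 11.4721,  λ_2 = 2.5279.

Step 4 — unit eigenvector for λ_1: solve (Sigma - λ_1 I)v = 0. First row:
  (9 - 11.4721)·v_x + (4)·v_y = 0, i.e. (-2.4721)·v_x + (4)·v_y = 0,
  so v ∝ (b, λ_1 - a) = (4, 2.4721) = u.
  ||u|| = √((4)² + (2.4721)²) = √(22.1115) ≈ 4.7023,
  v_1 = u/||u|| ≈ (0.8507, 0.5257) (||v_1|| = 1).

λ_1 = 11.4721,  λ_2 = 2.5279;  v_1 ≈ (0.8507, 0.5257)


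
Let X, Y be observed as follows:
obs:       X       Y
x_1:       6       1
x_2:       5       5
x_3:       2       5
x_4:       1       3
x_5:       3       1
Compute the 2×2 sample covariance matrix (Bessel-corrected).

Step 1 — column means:
  mean(X) = (6 + 5 + 2 + 1 + 3) / 5 = 17/5 = 3.4
  mean(Y) = (1 + 5 + 5 + 3 + 1) / 5 = 15/5 = 3

Step 2 — sample covariance S[i,j] = (1/(n-1)) · Σ_k (x_{k,i} - mean_i) · (x_{k,j} - mean_j), with n-1 = 4.
  S[X,X] = ((2.6)·(2.6) + (1.6)·(1.6) + (-1.4)·(-1.4) + (-2.4)·(-2.4) + (-0.4)·(-0.4)) / 4 = 17.2/4 = 4.3
  S[X,Y] = ((2.6)·(-2) + (1.6)·(2) + (-1.4)·(2) + (-2.4)·(0) + (-0.4)·(-2)) / 4 = -4/4 = -1
  S[Y,Y] = ((-2)·(-2) + (2)·(2) + (2)·(2) + (0)·(0) + (-2)·(-2)) / 4 = 16/4 = 4

S is symmetric (S[j,i] = S[i,j]). Assembling:

S = [[4.3, -1],
 [-1, 4]]


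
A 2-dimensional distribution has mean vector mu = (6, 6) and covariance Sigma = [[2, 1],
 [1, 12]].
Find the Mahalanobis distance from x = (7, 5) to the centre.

Step 1 — centre the observation: (x - mu) = (1, -1).

Step 2 — invert Sigma. det(Sigma) = 2·12 - (1)² = 23.
  Sigma^{-1} = (1/det) · [[d, -b], [-b, a]] = [[0.5217, -0.0435],
 [-0.0435, 0.087]].

Step 3 — form the quadratic (x - mu)^T · Sigma^{-1} · (x - mu):
  Sigma^{-1} · (x - mu) = (0.5652, -0.1304).
  (x - mu)^T · [Sigma^{-1} · (x - mu)] = (1)·(0.5652) + (-1)·(-0.1304) = 0.6957.

Step 4 — take square root: d = √(0.6957) ≈ 0.8341.

d(x, mu) = √(0.6957) ≈ 0.8341


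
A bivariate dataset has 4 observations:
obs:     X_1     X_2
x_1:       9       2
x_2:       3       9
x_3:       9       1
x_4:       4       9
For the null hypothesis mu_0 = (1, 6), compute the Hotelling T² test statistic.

Step 1 — sample mean vector:
  mean(X_1) = (9 + 3 + 9 + 4) / 4 = 25/4 = 6.25
  mean(X_2) = (2 + 9 + 1 + 9) / 4 = 21/4 = 5.25
  x̄ = (6.25, 5.25),  deviation x̄ - mu_0 = (6.25, 5.25) - (1, 6) = (5.25, -0.75).

Step 2 — sample covariance matrix, S[i,j] = (1/(n-1)) · Σ_k (x_{k,i} - mean_i) · (x_{k,j} - mean_j), divisor n-1 = 3:
  S[X_1,X_1] = ((2.75)·(2.75) + (-3.25)·(-3.25) + (2.75)·(2.75) + (-2.25)·(-2.25)) / 3 = 30.75/3 = 10.25
  S[X_1,X_2] = ((2.75)·(-3.25) + (-3.25)·(3.75) + (2.75)·(-4.25) + (-2.25)·(3.75)) / 3 = -41.25/3 = -13.75
  S[X_2,X_2] = ((-3.25)·(-3.25) + (3.75)·(3.75) + (-4.25)·(-4.25) + (3.75)·(3.75)) / 3 = 56.75/3 = 18.9167
  S = [[10.25, -13.75],
 [-13.75, 18.9167]].

Step 3 — invert S. det(S) = 10.25·18.9167 - (-13.75)² = 4.8333.
  S^{-1} = (1/det) · [[d, -b], [-b, a]] = [[3.9138, 2.8448],
 [2.8448, 2.1207]].

Step 4 — quadratic form (x̄ - mu_0)^T · S^{-1} · (x̄ - mu_0):
  S^{-1} · (x̄ - mu_0) = (18.4138, 13.3448),
  (x̄ - mu_0)^T · [...] = (5.25)·(18.4138) + (-0.75)·(13.3448) = 86.6638.

Step 5 — scale by n: T² = 4 · 86.6638 = 346.6552.

T² ≈ 346.6552


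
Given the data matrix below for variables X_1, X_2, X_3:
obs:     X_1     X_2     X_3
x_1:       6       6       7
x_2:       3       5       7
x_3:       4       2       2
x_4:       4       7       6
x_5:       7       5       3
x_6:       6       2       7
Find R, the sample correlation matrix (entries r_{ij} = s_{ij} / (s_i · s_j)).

Step 1 — column means:
  mean(X_1) = (6 + 3 + 4 + 4 + 7 + 6) / 6 = 30/6 = 5
  mean(X_2) = (6 + 5 + 2 + 7 + 5 + 2) / 6 = 27/6 = 4.5
  mean(X_3) = (7 + 7 + 2 + 6 + 3 + 7) / 6 = 32/6 = 5.3333

Step 2 — sample variances and covariances s[i,j] = (1/(n-1)) · Σ_k (x_{k,i} - mean_i) · (x_{k,j} - mean_j), with n-1 = 5:
  s[X_1,X_1] = ((1)·(1) + (-2)·(-2) + (-1)·(-1) + (-1)·(-1) + (2)·(2) + (1)·(1)) / 5 = 12/5 = 2.4
  s[X_1,X_2] = ((1)·(1.5) + (-2)·(0.5) + (-1)·(-2.5) + (-1)·(2.5) + (2)·(0.5) + (1)·(-2.5)) / 5 = -1/5 = -0.2
  s[X_1,X_3] = ((1)·(1.6667) + (-2)·(1.6667) + (-1)·(-3.3333) + (-1)·(0.6667) + (2)·(-2.3333) + (1)·(1.6667)) / 5 = -2/5 = -0.4
  s[X_2,X_2] = ((1.5)·(1.5) + (0.5)·(0.5) + (-2.5)·(-2.5) + (2.5)·(2.5) + (0.5)·(0.5) + (-2.5)·(-2.5)) / 5 = 21.5/5 = 4.3
  s[X_2,X_3] = ((1.5)·(1.6667) + (0.5)·(1.6667) + (-2.5)·(-3.3333) + (2.5)·(0.6667) + (0.5)·(-2.3333) + (-2.5)·(1.6667)) / 5 = 8/5 = 1.6
  s[X_3,X_3] = ((1.6667)·(1.6667) + (1.6667)·(1.6667) + (-3.3333)·(-3.3333) + (0.6667)·(0.6667) + (-2.3333)·(-2.3333) + (1.6667)·(1.6667)) / 5 = 25.3333/5 = 5.0667
  Sample standard deviations s_i = √(s[i,i]):
  s(X_1) = √(2.4) = 1.5492
  s(X_2) = √(4.3) = 2.0736
  s(X_3) = √(5.0667) = 2.2509

Step 3 — r_{ij} = s_{ij} / (s_i · s_j):
  r[X_1,X_1] = 1 (diagonal).
  r[X_1,X_2] = -0.2 / (1.5492 · 2.0736) = -0.2 / 3.2125 = -0.0623
  r[X_1,X_3] = -0.4 / (1.5492 · 2.2509) = -0.4 / 3.4871 = -0.1147
  r[X_2,X_2] = 1 (diagonal).
  r[X_2,X_3] = 1.6 / (2.0736 · 2.2509) = 1.6 / 4.6676 = 0.3428
  r[X_3,X_3] = 1 (diagonal).

R is symmetric with unit diagonal. Assembling:

R = [[1, -0.0623, -0.1147],
 [-0.0623, 1, 0.3428],
 [-0.1147, 0.3428, 1]]


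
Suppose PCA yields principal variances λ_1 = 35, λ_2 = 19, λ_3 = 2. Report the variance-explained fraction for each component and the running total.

Step 1 — total variance = trace(Sigma) = Σ λ_i = 35 + 19 + 2 = 56.

Step 2 — fraction explained by component i = λ_i / Σ λ:
  PC1: 35/56 = 0.625
  PC2: 19/56 = 0.3393
  PC3: 2/56 = 0.0357

Step 3 — cumulative fraction after k components = (λ_1 + ... + λ_k) / Σ λ:
  k = 1: 35/56 = 0.625
  k = 2: (35 + 19)/56 = 54/56 = 0.9643
  k = 3: (35 + 19 + 2)/56 = 56/56 = 1

Summary (fraction, with percent):

explained: PC1 0.625 (62.5%), PC2 0.3393 (33.93%), PC3 0.0357 (3.57%);  cumulative: 0.625, 0.9643, 1


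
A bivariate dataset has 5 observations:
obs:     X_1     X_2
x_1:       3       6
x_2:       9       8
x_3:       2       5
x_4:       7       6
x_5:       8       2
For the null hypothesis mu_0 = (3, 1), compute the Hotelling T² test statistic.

Step 1 — sample mean vector:
  mean(X_1) = (3 + 9 + 2 + 7 + 8) / 5 = 29/5 = 5.8
  mean(X_2) = (6 + 8 + 5 + 6 + 2) / 5 = 27/5 = 5.4
  x̄ = (5.8, 5.4),  deviation x̄ - mu_0 = (5.8, 5.4) - (3, 1) = (2.8, 4.4).

Step 2 — sample covariance matrix, S[i,j] = (1/(n-1)) · Σ_k (x_{k,i} - mean_i) · (x_{k,j} - mean_j), divisor n-1 = 4:
  S[X_1,X_1] = ((-2.8)·(-2.8) + (3.2)·(3.2) + (-3.8)·(-3.8) + (1.2)·(1.2) + (2.2)·(2.2)) / 4 = 38.8/4 = 9.7
  S[X_1,X_2] = ((-2.8)·(0.6) + (3.2)·(2.6) + (-3.8)·(-0.4) + (1.2)·(0.6) + (2.2)·(-3.4)) / 4 = 1.4/4 = 0.35
  S[X_2,X_2] = ((0.6)·(0.6) + (2.6)·(2.6) + (-0.4)·(-0.4) + (0.6)·(0.6) + (-3.4)·(-3.4)) / 4 = 19.2/4 = 4.8
  S = [[9.7, 0.35],
 [0.35, 4.8]].

Step 3 — invert S. det(S) = 9.7·4.8 - (0.35)² = 46.4375.
  S^{-1} = (1/det) · [[d, -b], [-b, a]] = [[0.1034, -0.0075],
 [-0.0075, 0.2089]].

Step 4 — quadratic form (x̄ - mu_0)^T · S^{-1} · (x̄ - mu_0):
  S^{-1} · (x̄ - mu_0) = (0.2563, 0.898),
  (x̄ - mu_0)^T · [...] = (2.8)·(0.2563) + (4.4)·(0.898) = 4.6686.

Step 5 — scale by n: T² = 5 · 4.6686 = 23.3432.

T² ≈ 23.3432


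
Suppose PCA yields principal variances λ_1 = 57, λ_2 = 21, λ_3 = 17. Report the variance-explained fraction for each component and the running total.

Step 1 — total variance = trace(Sigma) = Σ λ_i = 57 + 21 + 17 = 95.

Step 2 — fraction explained by component i = λ_i / Σ λ:
  PC1: 57/95 = 0.6
  PC2: 21/95 = 0.2211
  PC3: 17/95 = 0.1789

Step 3 — cumulative fraction after k components = (λ_1 + ... + λ_k) / Σ λ:
  k = 1: 57/95 = 0.6
  k = 2: (57 + 21)/95 = 78/95 = 0.8211
  k = 3: (57 + 21 + 17)/95 = 95/95 = 1

Summary (fraction, with percent):

explained: PC1 0.6 (60%), PC2 0.2211 (22.11%), PC3 0.1789 (17.89%);  cumulative: 0.6, 0.8211, 1


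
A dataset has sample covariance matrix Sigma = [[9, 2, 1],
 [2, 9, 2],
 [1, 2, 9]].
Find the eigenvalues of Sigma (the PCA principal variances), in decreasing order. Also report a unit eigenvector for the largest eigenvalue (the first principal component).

Step 1 — characteristic polynomial p(λ) = det(λI - Sigma) = λ³ - tr·λ² + c_1·λ - det, where tr = trace, c_1 = sum of the principal 2×2 minors, det = det(Sigma):
  tr = 9 + 9 + 9 = 27,
  c_1 = (9·9 - (2)²) + (9·9 - (1)²) + (9·9 - (2)²) = 77 + 80 + 77 = 234,
  det = 9·(9·9 - (2)²) - (2)·((2)·9 - (2)·(1)) + (1)·((2)·(2) - 9·(1)) = 9·(77) - (2)·(16) + (1)·(-5) = 656.
  So p(λ) = λ³ - 27λ² + 234λ - 656.
Step 2 — look for an integer root (rational root theorem: any rational root is an integer divisor of 656). Testing λ = 8:
  p(8) = 512 - 1728 + 1872 - 656 = 0  ✓
  Dividing out (λ - 8): p(λ) = (λ - 8)(λ² - 19λ + 82).
Step 3 — remaining eigenvalues from the quadratic λ² - 19λ + 82 = 0:
  Δ = 19² - 4·82 = 361 - 328 = 33,  λ = (19 ± √33)/2 = (19 ± 5.7446)/2 ≈ 12.3723 or 6.6277.
  Sorted: λ_1 = 12.3723,  λ_2 = 8,  λ_3 = 6.6277  (check: sum = 27 = tr ✓).

Step 4 — unit eigenvector for λ_1 ≈ 12.3723: v spans the null space of (Sigma - λ_1 I), whose rows are
  r_1 = (-3.3723, 2, 1),  r_2 = (2, -3.3723, 2),  r_3 = (1, 2, -3.3723).
  v is orthogonal to every row, so take v ∝ r_1 × r_2 = ((2)·(2) - (1)·(-3.3723), (1)·(2) - (-3.3723)·(2), (-3.3723)·(-3.3723) - (2)·(2)) ≈ (7.3723, 8.7446, 7.3723).
  Let u = (7.3723, 8.7446, 7.3723).
  ||u|| = √((7.3723)² + (8.7446)² + (7.3723)²) = √(185.1684) ≈ 13.6077,  v_1 = u/||u|| ≈ (0.5418, 0.6426, 0.5418) (||v_1|| = 1).

λ_1 = 12.3723,  λ_2 = 8,  λ_3 = 6.6277;  v_1 ≈ (0.5418, 0.6426, 0.5418)


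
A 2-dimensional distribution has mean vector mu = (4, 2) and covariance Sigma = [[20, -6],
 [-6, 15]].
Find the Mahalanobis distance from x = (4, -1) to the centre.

Step 1 — centre the observation: (x - mu) = (0, -3).

Step 2 — invert Sigma. det(Sigma) = 20·15 - (-6)² = 264.
  Sigma^{-1} = (1/det) · [[d, -b], [-b, a]] = [[0.0568, 0.0227],
 [0.0227, 0.0758]].

Step 3 — form the quadratic (x - mu)^T · Sigma^{-1} · (x - mu):
  Sigma^{-1} · (x - mu) = (-0.0682, -0.2273).
  (x - mu)^T · [Sigma^{-1} · (x - mu)] = (0)·(-0.0682) + (-3)·(-0.2273) = 0.6818.

Step 4 — take square root: d = √(0.6818) ≈ 0.8257.

d(x, mu) = √(0.6818) ≈ 0.8257


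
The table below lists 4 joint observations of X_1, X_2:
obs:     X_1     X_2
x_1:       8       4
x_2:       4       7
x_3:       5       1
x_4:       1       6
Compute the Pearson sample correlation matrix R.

Step 1 — column means:
  mean(X_1) = (8 + 4 + 5 + 1) / 4 = 18/4 = 4.5
  mean(X_2) = (4 + 7 + 1 + 6) / 4 = 18/4 = 4.5

Step 2 — sample variances and covariances s[i,j] = (1/(n-1)) · Σ_k (x_{k,i} - mean_i) · (x_{k,j} - mean_j), with n-1 = 3:
  s[X_1,X_1] = ((3.5)·(3.5) + (-0.5)·(-0.5) + (0.5)·(0.5) + (-3.5)·(-3.5)) / 3 = 25/3 = 8.3333
  s[X_1,X_2] = ((3.5)·(-0.5) + (-0.5)·(2.5) + (0.5)·(-3.5) + (-3.5)·(1.5)) / 3 = -10/3 = -3.3333
  s[X_2,X_2] = ((-0.5)·(-0.5) + (2.5)·(2.5) + (-3.5)·(-3.5) + (1.5)·(1.5)) / 3 = 21/3 = 7
  Sample standard deviations s_i = √(s[i,i]):
  s(X_1) = √(8.3333) = 2.8868
  s(X_2) = √(7) = 2.6458

Step 3 — r_{ij} = s_{ij} / (s_i · s_j):
  r[X_1,X_1] = 1 (diagonal).
  r[X_1,X_2] = -3.3333 / (2.8868 · 2.6458) = -3.3333 / 7.6376 = -0.4364
  r[X_2,X_2] = 1 (diagonal).

R is symmetric with unit diagonal. Assembling:

R = [[1, -0.4364],
 [-0.4364, 1]]


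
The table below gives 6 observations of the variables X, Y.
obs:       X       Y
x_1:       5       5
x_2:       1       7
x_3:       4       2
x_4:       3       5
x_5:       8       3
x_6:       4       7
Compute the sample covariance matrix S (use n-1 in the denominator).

Step 1 — column means:
  mean(X) = (5 + 1 + 4 + 3 + 8 + 4) / 6 = 25/6 = 4.1667
  mean(Y) = (5 + 7 + 2 + 5 + 3 + 7) / 6 = 29/6 = 4.8333

Step 2 — sample covariance S[i,j] = (1/(n-1)) · Σ_k (x_{k,i} - mean_i) · (x_{k,j} - mean_j), with n-1 = 5.
  S[X,X] = ((0.8333)·(0.8333) + (-3.1667)·(-3.1667) + (-0.1667)·(-0.1667) + (-1.1667)·(-1.1667) + (3.8333)·(3.8333) + (-0.1667)·(-0.1667)) / 5 = 26.8333/5 = 5.3667
  S[X,Y] = ((0.8333)·(0.1667) + (-3.1667)·(2.1667) + (-0.1667)·(-2.8333) + (-1.1667)·(0.1667) + (3.8333)·(-1.8333) + (-0.1667)·(2.1667)) / 5 = -13.8333/5 = -2.7667
  S[Y,Y] = ((0.1667)·(0.1667) + (2.1667)·(2.1667) + (-2.8333)·(-2.8333) + (0.1667)·(0.1667) + (-1.8333)·(-1.8333) + (2.1667)·(2.1667)) / 5 = 20.8333/5 = 4.1667

S is symmetric (S[j,i] = S[i,j]). Assembling:

S = [[5.3667, -2.7667],
 [-2.7667, 4.1667]]


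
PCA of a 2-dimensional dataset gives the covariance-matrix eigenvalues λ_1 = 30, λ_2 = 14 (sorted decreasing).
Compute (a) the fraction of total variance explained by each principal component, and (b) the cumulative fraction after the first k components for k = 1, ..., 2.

Step 1 — total variance = trace(Sigma) = Σ λ_i = 30 + 14 = 44.

Step 2 — fraction explained by component i = λ_i / Σ λ:
  PC1: 30/44 = 0.6818
  PC2: 14/44 = 0.3182

Step 3 — cumulative fraction after k components = (λ_1 + ... + λ_k) / Σ λ:
  k = 1: 30/44 = 0.6818
  k = 2: (30 + 14)/44 = 44/44 = 1

Summary (fraction, with percent):

explained: PC1 0.6818 (68.18%), PC2 0.3182 (31.82%);  cumulative: 0.6818, 1


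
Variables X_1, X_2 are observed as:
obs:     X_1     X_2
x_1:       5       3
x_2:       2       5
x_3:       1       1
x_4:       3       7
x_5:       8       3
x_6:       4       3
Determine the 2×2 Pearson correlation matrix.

Step 1 — column means:
  mean(X_1) = (5 + 2 + 1 + 3 + 8 + 4) / 6 = 23/6 = 3.8333
  mean(X_2) = (3 + 5 + 1 + 7 + 3 + 3) / 6 = 22/6 = 3.6667

Step 2 — sample variances and covariances s[i,j] = (1/(n-1)) · Σ_k (x_{k,i} - mean_i) · (x_{k,j} - mean_j), with n-1 = 5:
  s[X_1,X_1] = ((1.1667)·(1.1667) + (-1.8333)·(-1.8333) + (-2.8333)·(-2.8333) + (-0.8333)·(-0.8333) + (4.1667)·(4.1667) + (0.1667)·(0.1667)) / 5 = 30.8333/5 = 6.1667
  s[X_1,X_2] = ((1.1667)·(-0.6667) + (-1.8333)·(1.3333) + (-2.8333)·(-2.6667) + (-0.8333)·(3.3333) + (4.1667)·(-0.6667) + (0.1667)·(-0.6667)) / 5 = -1.3333/5 = -0.2667
  s[X_2,X_2] = ((-0.6667)·(-0.6667) + (1.3333)·(1.3333) + (-2.6667)·(-2.6667) + (3.3333)·(3.3333) + (-0.6667)·(-0.6667) + (-0.6667)·(-0.6667)) / 5 = 21.3333/5 = 4.2667
  Sample standard deviations s_i = √(s[i,i]):
  s(X_1) = √(6.1667) = 2.4833
  s(X_2) = √(4.2667) = 2.0656

Step 3 — r_{ij} = s_{ij} / (s_i · s_j):
  r[X_1,X_1] = 1 (diagonal).
  r[X_1,X_2] = -0.2667 / (2.4833 · 2.0656) = -0.2667 / 5.1294 = -0.052
  r[X_2,X_2] = 1 (diagonal).

R is symmetric with unit diagonal. Assembling:

R = [[1, -0.052],
 [-0.052, 1]]


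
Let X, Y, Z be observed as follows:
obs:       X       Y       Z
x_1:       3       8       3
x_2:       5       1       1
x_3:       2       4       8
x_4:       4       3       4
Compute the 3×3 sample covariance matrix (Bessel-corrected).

Step 1 — column means:
  mean(X) = (3 + 5 + 2 + 4) / 4 = 14/4 = 3.5
  mean(Y) = (8 + 1 + 4 + 3) / 4 = 16/4 = 4
  mean(Z) = (3 + 1 + 8 + 4) / 4 = 16/4 = 4

Step 2 — sample covariance S[i,j] = (1/(n-1)) · Σ_k (x_{k,i} - mean_i) · (x_{k,j} - mean_j), with n-1 = 3.
  S[X,X] = ((-0.5)·(-0.5) + (1.5)·(1.5) + (-1.5)·(-1.5) + (0.5)·(0.5)) / 3 = 5/3 = 1.6667
  S[X,Y] = ((-0.5)·(4) + (1.5)·(-3) + (-1.5)·(0) + (0.5)·(-1)) / 3 = -7/3 = -2.3333
  S[X,Z] = ((-0.5)·(-1) + (1.5)·(-3) + (-1.5)·(4) + (0.5)·(0)) / 3 = -10/3 = -3.3333
  S[Y,Y] = ((4)·(4) + (-3)·(-3) + (0)·(0) + (-1)·(-1)) / 3 = 26/3 = 8.6667
  S[Y,Z] = ((4)·(-1) + (-3)·(-3) + (0)·(4) + (-1)·(0)) / 3 = 5/3 = 1.6667
  S[Z,Z] = ((-1)·(-1) + (-3)·(-3) + (4)·(4) + (0)·(0)) / 3 = 26/3 = 8.6667

S is symmetric (S[j,i] = S[i,j]). Assembling:

S = [[1.6667, -2.3333, -3.3333],
 [-2.3333, 8.6667, 1.6667],
 [-3.3333, 1.6667, 8.6667]]


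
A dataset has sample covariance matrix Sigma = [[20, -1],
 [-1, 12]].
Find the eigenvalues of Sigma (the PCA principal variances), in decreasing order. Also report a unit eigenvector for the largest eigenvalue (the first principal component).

Step 1 — characteristic polynomial of 2×2 Sigma:
  det(Sigma - λI) = λ² - trace · λ + det = 0.
  trace = 20 + 12 = 32, det = 20·12 - (-1)² = 239.
Step 2 — discriminant:
  Δ = trace² - 4·det = 1024 - 956 = 68.
Step 3 — eigenvalues:
  λ = (trace ± √Δ)/2 = (32 ± 8.2462)/2,
  λ_1 = 20.1231,  λ_2 = 11.8769.

Step 4 — unit eigenvector for λ_1: solve (Sigma - λ_1 I)v = 0. First row:
  (20 - 20.1231)·v_x + (-1)·v_y = 0, i.e. (-0.1231)·v_x + (-1)·v_y = 0,
  so v ∝ (b, λ_1 - a) = (-1, 0.1231); multiply by -1 so the first entry is positive: u = (1, -0.1231).
  ||u|| = √((1)² + (-0.1231)²) = √(1.0152) ≈ 1.0075,
  v_1 = u/||u|| ≈ (0.9925, -0.1222) (||v_1|| = 1).

λ_1 = 20.1231,  λ_2 = 11.8769;  v_1 ≈ (0.9925, -0.1222)


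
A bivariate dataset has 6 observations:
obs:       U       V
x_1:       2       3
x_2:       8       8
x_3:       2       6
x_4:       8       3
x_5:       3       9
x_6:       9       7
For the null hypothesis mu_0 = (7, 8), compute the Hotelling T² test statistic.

Step 1 — sample mean vector:
  mean(U) = (2 + 8 + 2 + 8 + 3 + 9) / 6 = 32/6 = 5.3333
  mean(V) = (3 + 8 + 6 + 3 + 9 + 7) / 6 = 36/6 = 6
  x̄ = (5.3333, 6),  deviation x̄ - mu_0 = (5.3333, 6) - (7, 8) = (-1.6667, -2).

Step 2 — sample covariance matrix, S[i,j] = (1/(n-1)) · Σ_k (x_{k,i} - mean_i) · (x_{k,j} - mean_j), divisor n-1 = 5:
  S[U,U] = ((-3.3333)·(-3.3333) + (2.6667)·(2.6667) + (-3.3333)·(-3.3333) + (2.6667)·(2.6667) + (-2.3333)·(-2.3333) + (3.6667)·(3.6667)) / 5 = 55.3333/5 = 11.0667
  S[U,V] = ((-3.3333)·(-3) + (2.6667)·(2) + (-3.3333)·(0) + (2.6667)·(-3) + (-2.3333)·(3) + (3.6667)·(1)) / 5 = 4/5 = 0.8
  S[V,V] = ((-3)·(-3) + (2)·(2) + (0)·(0) + (-3)·(-3) + (3)·(3) + (1)·(1)) / 5 = 32/5 = 6.4
  S = [[11.0667, 0.8],
 [0.8, 6.4]].

Step 3 — invert S. det(S) = 11.0667·6.4 - (0.8)² = 70.1867.
  S^{-1} = (1/det) · [[d, -b], [-b, a]] = [[0.0912, -0.0114],
 [-0.0114, 0.1577]].

Step 4 — quadratic form (x̄ - mu_0)^T · S^{-1} · (x̄ - mu_0):
  S^{-1} · (x̄ - mu_0) = (-0.1292, -0.2964),
  (x̄ - mu_0)^T · [...] = (-1.6667)·(-0.1292) + (-2)·(-0.2964) = 0.808.

Step 5 — scale by n: T² = 6 · 0.808 = 4.848.

T² ≈ 4.848


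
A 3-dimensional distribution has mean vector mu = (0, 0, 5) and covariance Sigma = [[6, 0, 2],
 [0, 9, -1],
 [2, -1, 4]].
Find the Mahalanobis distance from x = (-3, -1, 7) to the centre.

Step 1 — centre the observation: (x - mu) = (-3, -1, 2).

Step 2 — invert Sigma (cofactor / det for 3×3, or solve directly):
  Sigma^{-1} = [[0.2011, -0.0115, -0.1034],
 [-0.0115, 0.1149, 0.0345],
 [-0.1034, 0.0345, 0.3103]].

Step 3 — form the quadratic (x - mu)^T · Sigma^{-1} · (x - mu):
  Sigma^{-1} · (x - mu) = (-0.7989, -0.0115, 0.8966).
  (x - mu)^T · [Sigma^{-1} · (x - mu)] = (-3)·(-0.7989) + (-1)·(-0.0115) + (2)·(0.8966) = 4.2011.

Step 4 — take square root: d = √(4.2011) ≈ 2.0497.

d(x, mu) = √(4.2011) ≈ 2.0497


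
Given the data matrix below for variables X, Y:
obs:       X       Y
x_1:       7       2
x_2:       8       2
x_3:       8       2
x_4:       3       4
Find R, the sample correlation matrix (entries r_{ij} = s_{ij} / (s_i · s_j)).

Step 1 — column means:
  mean(X) = (7 + 8 + 8 + 3) / 4 = 26/4 = 6.5
  mean(Y) = (2 + 2 + 2 + 4) / 4 = 10/4 = 2.5

Step 2 — sample variances and covariances s[i,j] = (1/(n-1)) · Σ_k (x_{k,i} - mean_i) · (x_{k,j} - mean_j), with n-1 = 3:
  s[X,X] = ((0.5)·(0.5) + (1.5)·(1.5) + (1.5)·(1.5) + (-3.5)·(-3.5)) / 3 = 17/3 = 5.6667
  s[X,Y] = ((0.5)·(-0.5) + (1.5)·(-0.5) + (1.5)·(-0.5) + (-3.5)·(1.5)) / 3 = -7/3 = -2.3333
  s[Y,Y] = ((-0.5)·(-0.5) + (-0.5)·(-0.5) + (-0.5)·(-0.5) + (1.5)·(1.5)) / 3 = 3/3 = 1
  Sample standard deviations s_i = √(s[i,i]):
  s(X) = √(5.6667) = 2.3805
  s(Y) = √(1) = 1

Step 3 — r_{ij} = s_{ij} / (s_i · s_j):
  r[X,X] = 1 (diagonal).
  r[X,Y] = -2.3333 / (2.3805 · 1) = -2.3333 / 2.3805 = -0.9802
  r[Y,Y] = 1 (diagonal).

R is symmetric with unit diagonal. Assembling:

R = [[1, -0.9802],
 [-0.9802, 1]]


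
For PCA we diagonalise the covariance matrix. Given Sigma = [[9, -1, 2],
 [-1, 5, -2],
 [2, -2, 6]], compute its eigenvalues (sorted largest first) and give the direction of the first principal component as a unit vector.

Step 1 — characteristic polynomial p(λ) = det(λI - Sigma) = λ³ - tr·λ² + c_1·λ - det, where tr = trace, c_1 = sum of the principal 2×2 minors, det = det(Sigma):
  tr = 9 + 5 + 6 = 20,
  c_1 = (9·5 - (-1)²) + (9·6 - (2)²) + (5·6 - (-2)²) = 44 + 50 + 26 = 120,
  det = 9·(5·6 - (-2)²) - (-1)·((-1)·6 - (-2)·(2)) + (2)·((-1)·(-2) - 5·(2)) = 9·(26) - (-1)·(-2) + (2)·(-8) = 216.
  So p(λ) = λ³ - 20λ² + 120λ - 216.
Step 2 — look for an integer root (rational root theorem: any rational root is an integer divisor of 216). Testing λ = 6:
  p(6) = 216 - 720 + 720 - 216 = 0  ✓
  Dividing out (λ - 6): p(λ) = (λ - 6)(λ² - 14λ + 36).
Step 3 — remaining eigenvalues from the quadratic λ² - 14λ + 36 = 0:
  Δ = 14² - 4·36 = 196 - 144 = 52,  λ = (14 ± √52)/2 = (14 ± 7.2111)/2 ≈ 10.6056 or 3.3944.
  Sorted: λ_1 = 10.6056,  λ_2 = 6,  λ_3 = 3.3944  (check: sum = 20 = tr ✓).

Step 4 — unit eigenvector for λ_1 ≈ 10.6056: v spans the null space of (Sigma - λ_1 I), whose rows are
  r_1 = (-1.6056, -1, 2),  r_2 = (-1, -5.6056, -2),  r_3 = (2, -2, -4.6056).
  v is orthogonal to every row, so take v ∝ r_1 × r_2 = ((-1)·(-2) - (2)·(-5.6056), (2)·(-1) - (-1.6056)·(-2), (-1.6056)·(-5.6056) - (-1)·(-1)) ≈ (13.2111, -5.2111, 8).
  Let u = (13.2111, -5.2111, 8).
  ||u|| = √((13.2111)² + (-5.2111)² + (8)²) = √(265.6888) ≈ 16.3,  v_1 = u/||u|| ≈ (0.8105, -0.3197, 0.4908) (||v_1|| = 1).

λ_1 = 10.6056,  λ_2 = 6,  λ_3 = 3.3944;  v_1 ≈ (0.8105, -0.3197, 0.4908)


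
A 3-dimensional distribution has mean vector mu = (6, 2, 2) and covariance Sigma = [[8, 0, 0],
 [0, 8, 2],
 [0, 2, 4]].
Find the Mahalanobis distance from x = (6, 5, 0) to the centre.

Step 1 — centre the observation: (x - mu) = (0, 3, -2).

Step 2 — invert Sigma (cofactor / det for 3×3, or solve directly):
  Sigma^{-1} = [[0.125, 0, 0],
 [0, 0.1429, -0.0714],
 [0, -0.0714, 0.2857]].

Step 3 — form the quadratic (x - mu)^T · Sigma^{-1} · (x - mu):
  Sigma^{-1} · (x - mu) = (0, 0.5714, -0.7857).
  (x - mu)^T · [Sigma^{-1} · (x - mu)] = (0)·(0) + (3)·(0.5714) + (-2)·(-0.7857) = 3.2857.

Step 4 — take square root: d = √(3.2857) ≈ 1.8127.

d(x, mu) = √(3.2857) ≈ 1.8127


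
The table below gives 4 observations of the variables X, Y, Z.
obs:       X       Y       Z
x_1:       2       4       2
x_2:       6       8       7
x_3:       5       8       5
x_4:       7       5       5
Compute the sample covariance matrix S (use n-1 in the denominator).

Step 1 — column means:
  mean(X) = (2 + 6 + 5 + 7) / 4 = 20/4 = 5
  mean(Y) = (4 + 8 + 8 + 5) / 4 = 25/4 = 6.25
  mean(Z) = (2 + 7 + 5 + 5) / 4 = 19/4 = 4.75

Step 2 — sample covariance S[i,j] = (1/(n-1)) · Σ_k (x_{k,i} - mean_i) · (x_{k,j} - mean_j), with n-1 = 3.
  S[X,X] = ((-3)·(-3) + (1)·(1) + (0)·(0) + (2)·(2)) / 3 = 14/3 = 4.6667
  S[X,Y] = ((-3)·(-2.25) + (1)·(1.75) + (0)·(1.75) + (2)·(-1.25)) / 3 = 6/3 = 2
  S[X,Z] = ((-3)·(-2.75) + (1)·(2.25) + (0)·(0.25) + (2)·(0.25)) / 3 = 11/3 = 3.6667
  S[Y,Y] = ((-2.25)·(-2.25) + (1.75)·(1.75) + (1.75)·(1.75) + (-1.25)·(-1.25)) / 3 = 12.75/3 = 4.25
  S[Y,Z] = ((-2.25)·(-2.75) + (1.75)·(2.25) + (1.75)·(0.25) + (-1.25)·(0.25)) / 3 = 10.25/3 = 3.4167
  S[Z,Z] = ((-2.75)·(-2.75) + (2.25)·(2.25) + (0.25)·(0.25) + (0.25)·(0.25)) / 3 = 12.75/3 = 4.25

S is symmetric (S[j,i] = S[i,j]). Assembling:

S = [[4.6667, 2, 3.6667],
 [2, 4.25, 3.4167],
 [3.6667, 3.4167, 4.25]]


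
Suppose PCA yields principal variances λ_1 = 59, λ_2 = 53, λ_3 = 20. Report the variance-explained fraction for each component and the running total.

Step 1 — total variance = trace(Sigma) = Σ λ_i = 59 + 53 + 20 = 132.

Step 2 — fraction explained by component i = λ_i / Σ λ:
  PC1: 59/132 = 0.447
  PC2: 53/132 = 0.4015
  PC3: 20/132 = 0.1515

Step 3 — cumulative fraction after k components = (λ_1 + ... + λ_k) / Σ λ:
  k = 1: 59/132 = 0.447
  k = 2: (59 + 53)/132 = 112/132 = 0.8485
  k = 3: (59 + 53 + 20)/132 = 132/132 = 1

Summary (fraction, with percent):

explained: PC1 0.447 (44.7%), PC2 0.4015 (40.15%), PC3 0.1515 (15.15%);  cumulative: 0.447, 0.8485, 1


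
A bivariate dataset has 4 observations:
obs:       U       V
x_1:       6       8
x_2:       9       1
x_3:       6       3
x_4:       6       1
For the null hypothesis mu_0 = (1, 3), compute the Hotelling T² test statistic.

Step 1 — sample mean vector:
  mean(U) = (6 + 9 + 6 + 6) / 4 = 27/4 = 6.75
  mean(V) = (8 + 1 + 3 + 1) / 4 = 13/4 = 3.25
  x̄ = (6.75, 3.25),  deviation x̄ - mu_0 = (6.75, 3.25) - (1, 3) = (5.75, 0.25).

Step 2 — sample covariance matrix, S[i,j] = (1/(n-1)) · Σ_k (x_{k,i} - mean_i) · (x_{k,j} - mean_j), divisor n-1 = 3:
  S[U,U] = ((-0.75)·(-0.75) + (2.25)·(2.25) + (-0.75)·(-0.75) + (-0.75)·(-0.75)) / 3 = 6.75/3 = 2.25
  S[U,V] = ((-0.75)·(4.75) + (2.25)·(-2.25) + (-0.75)·(-0.25) + (-0.75)·(-2.25)) / 3 = -6.75/3 = -2.25
  S[V,V] = ((4.75)·(4.75) + (-2.25)·(-2.25) + (-0.25)·(-0.25) + (-2.25)·(-2.25)) / 3 = 32.75/3 = 10.9167
  S = [[2.25, -2.25],
 [-2.25, 10.9167]].

Step 3 — invert S. det(S) = 2.25·10.9167 - (-2.25)² = 19.5.
  S^{-1} = (1/det) · [[d, -b], [-b, a]] = [[0.5598, 0.1154],
 [0.1154, 0.1154]].

Step 4 — quadratic form (x̄ - mu_0)^T · S^{-1} · (x̄ - mu_0):
  S^{-1} · (x̄ - mu_0) = (3.2479, 0.6923),
  (x̄ - mu_0)^T · [...] = (5.75)·(3.2479) + (0.25)·(0.6923) = 18.8483.

Step 5 — scale by n: T² = 4 · 18.8483 = 75.3932.

T² ≈ 75.3932


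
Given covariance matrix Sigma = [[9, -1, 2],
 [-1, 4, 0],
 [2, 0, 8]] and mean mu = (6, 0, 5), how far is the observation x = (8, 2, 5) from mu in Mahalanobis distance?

Step 1 — centre the observation: (x - mu) = (2, 2, 0).

Step 2 — invert Sigma (cofactor / det for 3×3, or solve directly):
  Sigma^{-1} = [[0.1212, 0.0303, -0.0303],
 [0.0303, 0.2576, -0.0076],
 [-0.0303, -0.0076, 0.1326]].

Step 3 — form the quadratic (x - mu)^T · Sigma^{-1} · (x - mu):
  Sigma^{-1} · (x - mu) = (0.303, 0.5758, -0.0758).
  (x - mu)^T · [Sigma^{-1} · (x - mu)] = (2)·(0.303) + (2)·(0.5758) + (0)·(-0.0758) = 1.7576.

Step 4 — take square root: d = √(1.7576) ≈ 1.3257.

d(x, mu) = √(1.7576) ≈ 1.3257


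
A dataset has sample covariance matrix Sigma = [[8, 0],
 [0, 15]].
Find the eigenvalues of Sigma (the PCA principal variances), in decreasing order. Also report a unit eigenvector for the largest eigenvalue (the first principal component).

Step 1 — characteristic polynomial of 2×2 Sigma:
  det(Sigma - λI) = λ² - trace · λ + det = 0.
  trace = 8 + 15 = 23, det = 8·15 - (0)² = 120.
Step 2 — discriminant:
  Δ = trace² - 4·det = 529 - 480 = 49.
Step 3 — eigenvalues:
  λ = (trace ± √Δ)/2 = (23 ± 7)/2,
  λ_1 = 15,  λ_2 = 8.

Step 4 — unit eigenvector for λ_1: Sigma is diagonal, so its eigenvectors are the coordinate axes. λ_1 = 15 is the diagonal entry on the second coordinate axis, hence
  v_1 = (0, 1) (||v_1|| = 1).

λ_1 = 15,  λ_2 = 8;  v_1 ≈ (0, 1)


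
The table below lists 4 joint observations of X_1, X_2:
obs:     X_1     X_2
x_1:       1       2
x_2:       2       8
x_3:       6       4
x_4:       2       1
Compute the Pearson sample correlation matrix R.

Step 1 — column means:
  mean(X_1) = (1 + 2 + 6 + 2) / 4 = 11/4 = 2.75
  mean(X_2) = (2 + 8 + 4 + 1) / 4 = 15/4 = 3.75

Step 2 — sample variances and covariances s[i,j] = (1/(n-1)) · Σ_k (x_{k,i} - mean_i) · (x_{k,j} - mean_j), with n-1 = 3:
  s[X_1,X_1] = ((-1.75)·(-1.75) + (-0.75)·(-0.75) + (3.25)·(3.25) + (-0.75)·(-0.75)) / 3 = 14.75/3 = 4.9167
  s[X_1,X_2] = ((-1.75)·(-1.75) + (-0.75)·(4.25) + (3.25)·(0.25) + (-0.75)·(-2.75)) / 3 = 2.75/3 = 0.9167
  s[X_2,X_2] = ((-1.75)·(-1.75) + (4.25)·(4.25) + (0.25)·(0.25) + (-2.75)·(-2.75)) / 3 = 28.75/3 = 9.5833
  Sample standard deviations s_i = √(s[i,i]):
  s(X_1) = √(4.9167) = 2.2174
  s(X_2) = √(9.5833) = 3.0957

Step 3 — r_{ij} = s_{ij} / (s_i · s_j):
  r[X_1,X_1] = 1 (diagonal).
  r[X_1,X_2] = 0.9167 / (2.2174 · 3.0957) = 0.9167 / 6.8643 = 0.1335
  r[X_2,X_2] = 1 (diagonal).

R is symmetric with unit diagonal. Assembling:

R = [[1, 0.1335],
 [0.1335, 1]]


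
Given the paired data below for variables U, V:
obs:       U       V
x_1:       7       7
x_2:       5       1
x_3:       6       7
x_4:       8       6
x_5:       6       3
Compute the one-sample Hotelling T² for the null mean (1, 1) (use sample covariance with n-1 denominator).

Step 1 — sample mean vector:
  mean(U) = (7 + 5 + 6 + 8 + 6) / 5 = 32/5 = 6.4
  mean(V) = (7 + 1 + 7 + 6 + 3) / 5 = 24/5 = 4.8
  x̄ = (6.4, 4.8),  deviation x̄ - mu_0 = (6.4, 4.8) - (1, 1) = (5.4, 3.8).

Step 2 — sample covariance matrix, S[i,j] = (1/(n-1)) · Σ_k (x_{k,i} - mean_i) · (x_{k,j} - mean_j), divisor n-1 = 4:
  S[U,U] = ((0.6)·(0.6) + (-1.4)·(-1.4) + (-0.4)·(-0.4) + (1.6)·(1.6) + (-0.4)·(-0.4)) / 4 = 5.2/4 = 1.3
  S[U,V] = ((0.6)·(2.2) + (-1.4)·(-3.8) + (-0.4)·(2.2) + (1.6)·(1.2) + (-0.4)·(-1.8)) / 4 = 8.4/4 = 2.1
  S[V,V] = ((2.2)·(2.2) + (-3.8)·(-3.8) + (2.2)·(2.2) + (1.2)·(1.2) + (-1.8)·(-1.8)) / 4 = 28.8/4 = 7.2
  S = [[1.3, 2.1],
 [2.1, 7.2]].

Step 3 — invert S. det(S) = 1.3·7.2 - (2.1)² = 4.95.
  S^{-1} = (1/det) · [[d, -b], [-b, a]] = [[1.4545, -0.4242],
 [-0.4242, 0.2626]].

Step 4 — quadratic form (x̄ - mu_0)^T · S^{-1} · (x̄ - mu_0):
  S^{-1} · (x̄ - mu_0) = (6.2424, -1.2929),
  (x̄ - mu_0)^T · [...] = (5.4)·(6.2424) + (3.8)·(-1.2929) = 28.796.

Step 5 — scale by n: T² = 5 · 28.796 = 143.9798.

T² ≈ 143.9798


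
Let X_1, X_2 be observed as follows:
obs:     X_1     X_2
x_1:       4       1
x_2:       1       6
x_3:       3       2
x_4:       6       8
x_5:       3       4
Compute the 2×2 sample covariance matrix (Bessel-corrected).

Step 1 — column means:
  mean(X_1) = (4 + 1 + 3 + 6 + 3) / 5 = 17/5 = 3.4
  mean(X_2) = (1 + 6 + 2 + 8 + 4) / 5 = 21/5 = 4.2

Step 2 — sample covariance S[i,j] = (1/(n-1)) · Σ_k (x_{k,i} - mean_i) · (x_{k,j} - mean_j), with n-1 = 4.
  S[X_1,X_1] = ((0.6)·(0.6) + (-2.4)·(-2.4) + (-0.4)·(-0.4) + (2.6)·(2.6) + (-0.4)·(-0.4)) / 4 = 13.2/4 = 3.3
  S[X_1,X_2] = ((0.6)·(-3.2) + (-2.4)·(1.8) + (-0.4)·(-2.2) + (2.6)·(3.8) + (-0.4)·(-0.2)) / 4 = 4.6/4 = 1.15
  S[X_2,X_2] = ((-3.2)·(-3.2) + (1.8)·(1.8) + (-2.2)·(-2.2) + (3.8)·(3.8) + (-0.2)·(-0.2)) / 4 = 32.8/4 = 8.2

S is symmetric (S[j,i] = S[i,j]). Assembling:

S = [[3.3, 1.15],
 [1.15, 8.2]]


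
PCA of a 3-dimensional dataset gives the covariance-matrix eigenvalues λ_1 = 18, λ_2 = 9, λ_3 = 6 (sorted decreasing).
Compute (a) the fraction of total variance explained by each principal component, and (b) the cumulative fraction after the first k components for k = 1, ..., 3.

Step 1 — total variance = trace(Sigma) = Σ λ_i = 18 + 9 + 6 = 33.

Step 2 — fraction explained by component i = λ_i / Σ λ:
  PC1: 18/33 = 0.5455
  PC2: 9/33 = 0.2727
  PC3: 6/33 = 0.1818

Step 3 — cumulative fraction after k components = (λ_1 + ... + λ_k) / Σ λ:
  k = 1: 18/33 = 0.5455
  k = 2: (18 + 9)/33 = 27/33 = 0.8182
  k = 3: (18 + 9 + 6)/33 = 33/33 = 1

Summary (fraction, with percent):

explained: PC1 0.5455 (54.55%), PC2 0.2727 (27.27%), PC3 0.1818 (18.18%);  cumulative: 0.5455, 0.8182, 1


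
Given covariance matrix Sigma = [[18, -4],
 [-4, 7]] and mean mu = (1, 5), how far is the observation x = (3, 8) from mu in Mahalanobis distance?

Step 1 — centre the observation: (x - mu) = (2, 3).

Step 2 — invert Sigma. det(Sigma) = 18·7 - (-4)² = 110.
  Sigma^{-1} = (1/det) · [[d, -b], [-b, a]] = [[0.0636, 0.0364],
 [0.0364, 0.1636]].

Step 3 — form the quadratic (x - mu)^T · Sigma^{-1} · (x - mu):
  Sigma^{-1} · (x - mu) = (0.2364, 0.5636).
  (x - mu)^T · [Sigma^{-1} · (x - mu)] = (2)·(0.2364) + (3)·(0.5636) = 2.1636.

Step 4 — take square root: d = √(2.1636) ≈ 1.4709.

d(x, mu) = √(2.1636) ≈ 1.4709
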